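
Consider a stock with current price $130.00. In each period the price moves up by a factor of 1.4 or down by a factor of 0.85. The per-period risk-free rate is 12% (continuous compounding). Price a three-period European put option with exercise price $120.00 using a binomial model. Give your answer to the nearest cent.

Risk-neutral probability p = (e^0.12 − 0.85)/(1.4 − 0.85) = 0.2775/0.5500 = 0.5045
Terminal stock prices: S_uuu = 356.7, S_uud = 216.6, S_udd = 131.5, S_ddd = 79.84
Terminal payoffs (K − S): max(-236.7, 0) = 0, max(-96.58, 0) = 0, max(-11.49, 0) = 0, max(40.16, 0) = 40.16
Node uu (S = 254.8): V_uu = e^(−0.12)·[0.5045·0.0000 + 0.4955·0.0000] = 0.0000
Node ud (S = 154.7): V_ud = e^(−0.12)·[0.5045·0.0000 + 0.4955·0.0000] = 0.0000
Node dd (S = 93.92): V_dd = e^(−0.12)·[0.5045·0.0000 + 0.4955·40.1638] = 17.6493
Node u (S = 182): V_u = e^(−0.12)·[0.5045·0.0000 + 0.4955·0.0000] = 0.0000
Node d (S = 110.5): V_d = e^(−0.12)·[0.5045·0.0000 + 0.4955·17.6493] = 7.7557
Node 0 (S = 130): V_0 = e^(−0.12)·[0.5045·0.0000 + 0.4955·7.7557] = 3.4081

$3.41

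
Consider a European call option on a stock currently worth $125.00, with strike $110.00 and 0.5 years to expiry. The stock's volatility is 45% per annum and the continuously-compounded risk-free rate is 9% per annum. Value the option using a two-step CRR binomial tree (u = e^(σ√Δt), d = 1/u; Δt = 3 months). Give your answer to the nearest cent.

CRR parameters: u = e^(σ√Δt) = e^(0.45·√0.25) = 1.2523, d = 1/u = 0.7985
Per-period rate: rΔt = 0.09·0.25 = 0.0225, so R = e^0.0225 = 1.0228
Risk-neutral probability p = (e^0.0225 − 0.7985)/(1.2523 − 0.7985) = 0.2242/0.4538 = 0.4941
Terminal stock prices: S_uu = 196, S_ud = 125, S_dd = 79.7
Terminal payoffs (S − K): max(86.04, 0) = 86.04, max(15, 0) = 15, max(-30.3, 0) = 0
Node u (S = 156.5): V_u = e^(−0.0225)·[0.4941·86.0390 + 0.5059·15.0000] = 48.9877
Node d (S = 99.81): V_d = e^(−0.0225)·[0.4941·15.0000 + 0.5059·0.0000] = 7.2470
Node 0 (S = 125): V_0 = e^(−0.0225)·[0.4941·48.9877 + 0.5059·7.2470] = 27.2522

$27.25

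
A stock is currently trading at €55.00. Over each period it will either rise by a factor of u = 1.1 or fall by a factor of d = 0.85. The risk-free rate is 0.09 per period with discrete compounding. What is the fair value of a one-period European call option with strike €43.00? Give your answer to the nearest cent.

Risk-neutral probability p = (1 + 0.09 − 0.85)/(1.1 − 0.85) = 0.2400/0.2500 = 0.9600
Terminal stock prices: S_u = 60.5, S_d = 46.75
Terminal payoffs (S − K): max(17.5, 0) = 17.5, max(3.75, 0) = 3.75
Node 0 (S = 55): V_0 = 1/1.09·[0.9600·17.5000 + 0.0400·3.7500] = 15.5505

€15.55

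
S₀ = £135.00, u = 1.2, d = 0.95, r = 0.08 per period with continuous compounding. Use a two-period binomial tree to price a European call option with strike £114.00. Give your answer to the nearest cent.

£37.86

Risk-neutral probability p = (e^0.08 − 0.95)/(1.2 − 0.95) = 0.1333/0.2500 = 0.5331
Terminal stock prices: S_uu = 194.4, S_ud = 153.9, S_dd = 121.8
Terminal payoffs (S − K): max(80.4, 0) = 80.4, max(39.9, 0) = 39.9, max(7.837, 0) = 7.837
Node u (S = 162): V_u = e^(−0.08)·[0.5331·80.4000 + 0.4669·39.9000] = 56.7647
Node d (S = 128.2): V_d = e^(−0.08)·[0.5331·39.9000 + 0.4669·7.8375] = 23.0147
Node 0 (S = 135): V_0 = e^(−0.08)·[0.5331·56.7647 + 0.4669·23.0147] = 37.8556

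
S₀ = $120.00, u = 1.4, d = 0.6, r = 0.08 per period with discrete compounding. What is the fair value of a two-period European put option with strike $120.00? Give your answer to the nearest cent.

$18.44

Risk-neutral probability p = (1 + 0.08 − 0.6)/(1.4 − 0.6) = 0.4800/0.8000 = 0.6000
Terminal stock prices: S_uu = 235.2, S_ud = 100.8, S_dd = 43.2
Terminal payoffs (K − S): max(-115.2, 0) = 0, max(19.2, 0) = 19.2, max(76.8, 0) = 76.8
Node u (S = 168): V_u = 1/1.08·[0.6000·0.0000 + 0.4000·19.2000] = 7.1111
Node d (S = 72): V_d = 1/1.08·[0.6000·19.2000 + 0.4000·76.8000] = 39.1111
Node 0 (S = 120): V_0 = 1/1.08·[0.6000·7.1111 + 0.4000·39.1111] = 18.4362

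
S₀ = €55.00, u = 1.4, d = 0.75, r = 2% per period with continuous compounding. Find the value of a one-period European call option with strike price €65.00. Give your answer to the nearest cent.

€4.89

Risk-neutral probability p = (e^0.02 − 0.75)/(1.4 − 0.75) = 0.2702/0.6500 = 0.4157
Terminal stock prices: S_u = 77, S_d = 41.25
Terminal payoffs (S − K): max(12, 0) = 12, max(-23.75, 0) = 0
Node 0 (S = 55): V_0 = e^(−0.02)·[0.4157·12.0000 + 0.5843·0.0000] = 4.8896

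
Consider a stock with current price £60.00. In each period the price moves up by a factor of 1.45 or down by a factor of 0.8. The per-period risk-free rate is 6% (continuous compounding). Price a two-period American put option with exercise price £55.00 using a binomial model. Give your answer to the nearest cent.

Risk-neutral probability p = (e^0.06 − 0.8)/(1.45 − 0.8) = 0.2618/0.6500 = 0.4028
Terminal stock prices: S_uu = 126.2, S_ud = 69.6, S_dd = 38.4
Terminal payoffs (K − S): max(-71.15, 0) = 0, max(-14.6, 0) = 0, max(16.6, 0) = 16.6
Node u (S = 87): continuation = e^(−0.06)·[0.4028·0.0000 + 0.5972·0.0000] = 0.0000; exercise value = 0.0000 ≤ continuation, so V_u = 0.0000
Node d (S = 48): continuation = e^(−0.06)·[0.4028·0.0000 + 0.5972·16.6000] = 9.3358; exercise value = 7.0000 ≤ continuation, so V_d = 9.3358
Node 0 (S = 60): continuation = e^(−0.06)·[0.4028·0.0000 + 0.5972·9.3358] = 5.2504; exercise value = 0.0000 ≤ continuation, so V_0 = 5.2504

£5.25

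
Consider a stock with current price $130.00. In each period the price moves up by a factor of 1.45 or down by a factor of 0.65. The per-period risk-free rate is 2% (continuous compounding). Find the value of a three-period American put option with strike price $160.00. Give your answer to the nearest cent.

Risk-neutral probability p = (e^0.02 − 0.65)/(1.45 − 0.65) = 0.3702/0.8000 = 0.4628
Terminal stock prices: S_uuu = 396.3, S_uud = 177.7, S_udd = 79.64, S_ddd = 35.7
Terminal payoffs (K − S): max(-236.3, 0) = 0, max(-17.66, 0) = 0, max(80.36, 0) = 80.36, max(124.3, 0) = 124.3
Node uu (S = 273.3): continuation = e^(−0.02)·[0.4628·0.0000 + 0.5372·0.0000] = 0.0000; exercise value = 0.0000 ≤ continuation, so V_uu = 0.0000
Node ud (S = 122.5): continuation = e^(−0.02)·[0.4628·0.0000 + 0.5372·80.3587] = 42.3177; exercise value = 37.4750 ≤ continuation, so V_ud = 42.3177
Node dd (S = 54.93): continuation = e^(−0.02)·[0.4628·80.3587 + 0.5372·124.2987] = 101.9068; exercise value = 105.0750 > continuation, so V_dd = 105.0750 (exercise)
Node u (S = 188.5): continuation = e^(−0.02)·[0.4628·0.0000 + 0.5372·42.3177] = 22.2849; exercise value = 0.0000 ≤ continuation, so V_u = 22.2849
Node d (S = 84.5): continuation = e^(−0.02)·[0.4628·42.3177 + 0.5372·105.0750] = 74.5284; exercise value = 75.5000 > continuation, so V_d = 75.5000 (exercise)
Node 0 (S = 130): continuation = e^(−0.02)·[0.4628·22.2849 + 0.5372·75.5000] = 49.8673; exercise value = 30.0000 ≤ continuation, so V_0 = 49.8673

$49.87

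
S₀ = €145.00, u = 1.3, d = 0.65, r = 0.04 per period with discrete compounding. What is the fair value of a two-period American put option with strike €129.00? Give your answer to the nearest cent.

Risk-neutral probability p = (1 + 0.04 − 0.65)/(1.3 − 0.65) = 0.3900/0.6500 = 0.6000
Terminal stock prices: S_uu = 245.1, S_ud = 122.5, S_dd = 61.26
Terminal payoffs (K − S): max(-116.1, 0) = 0, max(6.475, 0) = 6.475, max(67.74, 0) = 67.74
Node u (S = 188.5): continuation = 1/1.04·[0.6000·0.0000 + 0.4000·6.4750] = 2.4904; exercise value = 0.0000 ≤ continuation, so V_u = 2.4904
Node d (S = 94.25): continuation = 1/1.04·[0.6000·6.4750 + 0.4000·67.7375] = 29.7885; exercise value = 34.7500 > continuation, so V_d = 34.7500 (exercise)
Node 0 (S = 145): continuation = 1/1.04·[0.6000·2.4904 + 0.4000·34.7500] = 14.8021; exercise value = 0.0000 ≤ continuation, so V_0 = 14.8021

€14.80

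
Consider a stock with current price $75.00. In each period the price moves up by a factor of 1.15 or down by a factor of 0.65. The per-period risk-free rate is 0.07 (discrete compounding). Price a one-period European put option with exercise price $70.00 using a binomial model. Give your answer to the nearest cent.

Risk-neutral probability p = (1 + 0.07 − 0.65)/(1.15 − 0.65) = 0.4200/0.5000 = 0.8400
Terminal stock prices: S_u = 86.25, S_d = 48.75
Terminal payoffs (K − S): max(-16.25, 0) = 0, max(21.25, 0) = 21.25
Node 0 (S = 75): V_0 = 1/1.07·[0.8400·0.0000 + 0.1600·21.2500] = 3.1776

$3.18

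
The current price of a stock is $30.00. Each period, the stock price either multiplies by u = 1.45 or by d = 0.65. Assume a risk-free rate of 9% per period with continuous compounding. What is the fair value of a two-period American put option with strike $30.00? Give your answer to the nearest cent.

Risk-neutral probability p = (e^0.09 − 0.65)/(1.45 − 0.65) = 0.4442/0.8000 = 0.5552
Terminal stock prices: S_uu = 63.08, S_ud = 28.28, S_dd = 12.68
Terminal payoffs (K − S): max(-33.08, 0) = 0, max(1.725, 0) = 1.725, max(17.32, 0) = 17.32
Node u (S = 43.5): continuation = e^(−0.09)·[0.5552·0.0000 + 0.4448·1.7250] = 0.7012; exercise value = 0.0000 ≤ continuation, so V_u = 0.7012
Node d (S = 19.5): continuation = e^(−0.09)·[0.5552·1.7250 + 0.4448·17.3250] = 7.9179; exercise value = 10.5000 > continuation, so V_d = 10.5000 (exercise)
Node 0 (S = 30): continuation = e^(−0.09)·[0.5552·0.7012 + 0.4448·10.5000] = 4.6241; exercise value = 0.0000 ≤ continuation, so V_0 = 4.6241

$4.62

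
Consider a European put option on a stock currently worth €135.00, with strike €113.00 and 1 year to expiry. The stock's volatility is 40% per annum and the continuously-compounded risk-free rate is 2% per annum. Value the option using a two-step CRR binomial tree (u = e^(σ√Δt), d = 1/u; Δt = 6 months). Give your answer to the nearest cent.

€10.88

CRR parameters: u = e^(σ√Δt) = e^(0.4·√0.5) = 1.3269, d = 1/u = 0.7536
Per-period rate: rΔt = 0.02·0.5 = 0.01, so R = e^0.01 = 1.0101
Risk-neutral probability p = (e^0.01 − 0.7536)/(1.3269 − 0.7536) = 0.2564/0.5733 = 0.4473
Terminal stock prices: S_uu = 237.7, S_ud = 135, S_dd = 76.68
Terminal payoffs (K − S): max(-124.7, 0) = 0, max(-22, 0) = 0, max(36.32, 0) = 36.32
Node u (S = 179.1): V_u = e^(−0.01)·[0.4473·0.0000 + 0.5527·0.0000] = 0.0000
Node d (S = 101.7): V_d = e^(−0.01)·[0.4473·0.0000 + 0.5527·36.3240] = 19.8769
Node 0 (S = 135): V_0 = e^(−0.01)·[0.4473·0.0000 + 0.5527·19.8769] = 10.8769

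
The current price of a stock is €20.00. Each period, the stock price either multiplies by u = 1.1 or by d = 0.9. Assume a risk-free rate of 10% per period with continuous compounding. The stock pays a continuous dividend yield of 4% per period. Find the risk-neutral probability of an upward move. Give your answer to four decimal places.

p = 0.8092

Per-period risk-free factor R = e^0.1 = 1.1052; dividend-adjusted growth = e^(0.1−0.04) = 1.0618.
Risk-neutral probability p = (1.0618 − 0.9)/(1.1 − 0.9) = 0.1618/0.2000 = 0.8092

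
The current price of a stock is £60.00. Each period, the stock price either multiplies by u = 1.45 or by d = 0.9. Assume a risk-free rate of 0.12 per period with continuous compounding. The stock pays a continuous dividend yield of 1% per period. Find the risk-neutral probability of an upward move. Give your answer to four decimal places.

p = 0.3932

Per-period risk-free factor R = e^0.12 = 1.1275; dividend-adjusted growth = e^(0.12−0.01) = 1.1163.
Risk-neutral probability p = (1.1163 − 0.9)/(1.45 − 0.9) = 0.2163/0.5500 = 0.3932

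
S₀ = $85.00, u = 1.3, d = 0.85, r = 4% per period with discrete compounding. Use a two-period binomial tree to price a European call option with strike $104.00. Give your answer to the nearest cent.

Risk-neutral probability p = (1 + 0.04 − 0.85)/(1.3 − 0.85) = 0.1900/0.4500 = 0.4222
Terminal stock prices: S_uu = 143.7, S_ud = 93.92, S_dd = 61.41
Terminal payoffs (S − K): max(39.65, 0) = 39.65, max(-10.08, 0) = 0, max(-42.59, 0) = 0
Node u (S = 110.5): V_u = 1/1.04·[0.4222·39.6500 + 0.5778·0.0000] = 16.0972
Node d (S = 72.25): V_d = 1/1.04·[0.4222·0.0000 + 0.5778·0.0000] = 0.0000
Node 0 (S = 85): V_0 = 1/1.04·[0.4222·16.0972 + 0.5778·0.0000] = 6.5352

$6.54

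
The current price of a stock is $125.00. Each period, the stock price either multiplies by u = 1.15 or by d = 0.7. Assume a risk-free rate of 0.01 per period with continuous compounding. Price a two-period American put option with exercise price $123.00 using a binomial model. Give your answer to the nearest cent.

$15.63

Risk-neutral probability p = (e^0.01 − 0.7)/(1.15 − 0.7) = 0.3101/0.4500 = 0.6890
Terminal stock prices: S_uu = 165.3, S_ud = 100.6, S_dd = 61.25
Terminal payoffs (K − S): max(-42.31, 0) = 0, max(22.38, 0) = 22.38, max(61.75, 0) = 61.75
Node u (S = 143.8): continuation = e^(−0.01)·[0.6890·0.0000 + 0.3110·22.3750] = 6.8894; exercise value = 0.0000 ≤ continuation, so V_u = 6.8894
Node d (S = 87.5): continuation = e^(−0.01)·[0.6890·22.3750 + 0.3110·61.7500] = 34.2761; exercise value = 35.5000 > continuation, so V_d = 35.5000 (exercise)
Node 0 (S = 125): continuation = e^(−0.01)·[0.6890·6.8894 + 0.3110·35.5000] = 15.6302; exercise value = 0.0000 ≤ continuation, so V_0 = 15.6302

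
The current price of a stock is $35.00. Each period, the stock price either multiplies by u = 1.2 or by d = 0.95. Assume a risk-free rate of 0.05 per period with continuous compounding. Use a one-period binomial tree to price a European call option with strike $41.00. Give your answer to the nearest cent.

Risk-neutral probability p = (e^0.05 − 0.95)/(1.2 − 0.95) = 0.1013/0.2500 = 0.4051
Terminal stock prices: S_u = 42, S_d = 33.25
Terminal payoffs (S − K): max(1, 0) = 1, max(-7.75, 0) = 0
Node 0 (S = 35): V_0 = e^(−0.05)·[0.4051·1.0000 + 0.5949·0.0000] = 0.3853

$0.39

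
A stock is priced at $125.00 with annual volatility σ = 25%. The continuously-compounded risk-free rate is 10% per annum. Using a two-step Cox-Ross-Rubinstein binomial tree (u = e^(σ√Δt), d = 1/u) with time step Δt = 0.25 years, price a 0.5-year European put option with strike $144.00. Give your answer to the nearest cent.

CRR parameters: u = e^(σ√Δt) = e^(0.25·√0.25) = 1.1331, d = 1/u = 0.8825
Per-period rate: rΔt = 0.1·0.25 = 0.025, so R = e^0.025 = 1.0253
Risk-neutral probability p = (e^0.025 − 0.8825)/(1.1331 − 0.8825) = 0.1428/0.2507 = 0.5698
Terminal stock prices: S_uu = 160.5, S_ud = 125, S_dd = 97.35
Terminal payoffs (K − S): max(-16.5, 0) = 0, max(19, 0) = 19, max(46.65, 0) = 46.65
Node u (S = 141.6): V_u = e^(−0.025)·[0.5698·0.0000 + 0.4302·19.0000] = 7.9722
Node d (S = 110.3): V_d = e^(−0.025)·[0.5698·19.0000 + 0.4302·46.6499] = 30.1325
Node 0 (S = 125): V_0 = e^(−0.025)·[0.5698·7.9722 + 0.4302·30.1325] = 17.0736

$17.07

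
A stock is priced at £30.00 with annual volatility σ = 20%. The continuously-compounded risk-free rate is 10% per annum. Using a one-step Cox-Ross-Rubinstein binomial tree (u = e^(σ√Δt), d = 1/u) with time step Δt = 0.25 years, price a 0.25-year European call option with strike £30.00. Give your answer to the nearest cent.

£1.85

CRR parameters: u = e^(σ√Δt) = e^(0.2·√0.25) = 1.1052, d = 1/u = 0.9048
Per-period rate: rΔt = 0.1·0.25 = 0.025, so R = e^0.025 = 1.0253
Risk-neutral probability p = (e^0.025 − 0.9048)/(1.1052 − 0.9048) = 0.1205/0.2003 = 0.6014
Terminal stock prices: S_u = 33.16, S_d = 27.15
Terminal payoffs (S − K): max(3.155, 0) = 3.155, max(-2.855, 0) = 0
Node 0 (S = 30): V_0 = e^(−0.025)·[0.6014·3.1551 + 0.3986·0.0000] = 1.8506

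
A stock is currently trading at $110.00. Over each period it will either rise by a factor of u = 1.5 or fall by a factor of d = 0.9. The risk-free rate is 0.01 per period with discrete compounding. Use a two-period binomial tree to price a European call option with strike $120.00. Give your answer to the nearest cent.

Risk-neutral probability p = (1 + 0.01 − 0.9)/(1.5 − 0.9) = 0.1100/0.6000 = 0.1833
Terminal stock prices: S_uu = 247.5, S_ud = 148.5, S_dd = 89.1
Terminal payoffs (S − K): max(127.5, 0) = 127.5, max(28.5, 0) = 28.5, max(-30.9, 0) = 0
Node u (S = 165): V_u = 1/1.01·[0.1833·127.5000 + 0.8167·28.5000] = 46.1881
Node d (S = 99): V_d = 1/1.01·[0.1833·28.5000 + 0.8167·0.0000] = 5.1733
Node 0 (S = 110): V_0 = 1/1.01·[0.1833·46.1881 + 0.8167·5.1733] = 12.5670

$12.57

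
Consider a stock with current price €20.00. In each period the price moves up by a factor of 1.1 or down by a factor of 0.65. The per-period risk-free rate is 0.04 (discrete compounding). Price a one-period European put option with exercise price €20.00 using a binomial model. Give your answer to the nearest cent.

€0.90

Risk-neutral probability p = (1 + 0.04 − 0.65)/(1.1 − 0.65) = 0.3900/0.4500 = 0.8667
Terminal stock prices: S_u = 22, S_d = 13
Terminal payoffs (K − S): max(-2, 0) = 0, max(7, 0) = 7
Node 0 (S = 20): V_0 = 1/1.04·[0.8667·0.0000 + 0.1333·7.0000] = 0.8974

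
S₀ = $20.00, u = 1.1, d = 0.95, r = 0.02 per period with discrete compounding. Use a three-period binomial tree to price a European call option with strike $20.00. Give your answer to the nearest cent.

$1.62

Risk-neutral probability p = (1 + 0.02 − 0.95)/(1.1 − 0.95) = 0.0700/0.1500 = 0.4667
Terminal stock prices: S_uuu = 26.62, S_uud = 22.99, S_udd = 19.86, S_ddd = 17.15
Terminal payoffs (S − K): max(6.62, 0) = 6.62, max(2.99, 0) = 2.99, max(-0.145, 0) = 0, max(-2.853, 0) = 0
Node uu (S = 24.2): V_uu = 1/1.02·[0.4667·6.6200 + 0.5333·2.9900] = 4.5922
Node ud (S = 20.9): V_ud = 1/1.02·[0.4667·2.9900 + 0.5333·0.0000] = 1.3680
Node dd (S = 18.05): V_dd = 1/1.02·[0.4667·0.0000 + 0.5333·0.0000] = 0.0000
Node u (S = 22): V_u = 1/1.02·[0.4667·4.5922 + 0.5333·1.3680] = 2.8163
Node d (S = 19): V_d = 1/1.02·[0.4667·1.3680 + 0.5333·0.0000] = 0.6259
Node 0 (S = 20): V_0 = 1/1.02·[0.4667·2.8163 + 0.5333·0.6259] = 1.6157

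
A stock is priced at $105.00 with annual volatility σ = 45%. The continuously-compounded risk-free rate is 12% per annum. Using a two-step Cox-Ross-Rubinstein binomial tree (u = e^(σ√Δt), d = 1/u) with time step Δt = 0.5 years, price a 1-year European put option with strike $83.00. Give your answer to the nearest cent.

CRR parameters: u = e^(σ√Δt) = e^(0.45·√0.5) = 1.3746, d = 1/u = 0.7275
Per-period rate: rΔt = 0.12·0.5 = 0.06, so R = e^0.06 = 1.0618
Risk-neutral probability p = (e^0.06 − 0.7275)/(1.3746 − 0.7275) = 0.3344/0.6472 = 0.5167
Terminal stock prices: S_uu = 198.4, S_ud = 105, S_dd = 55.57
Terminal payoffs (K − S): max(-115.4, 0) = 0, max(-22, 0) = 0, max(27.43, 0) = 27.43
Node u (S = 144.3): V_u = e^(−0.06)·[0.5167·0.0000 + 0.4833·0.0000] = 0.0000
Node d (S = 76.38): V_d = e^(−0.06)·[0.5167·0.0000 + 0.4833·27.4344] = 12.4879
Node 0 (S = 105): V_0 = e^(−0.06)·[0.5167·0.0000 + 0.4833·12.4879] = 5.6844

$5.68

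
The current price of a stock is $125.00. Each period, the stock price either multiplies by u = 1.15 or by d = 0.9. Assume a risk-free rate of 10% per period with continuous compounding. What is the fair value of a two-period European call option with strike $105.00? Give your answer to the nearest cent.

$39.13

Risk-neutral probability p = (e^0.1 − 0.9)/(1.15 − 0.9) = 0.2052/0.2500 = 0.8207
Terminal stock prices: S_uu = 165.3, S_ud = 129.4, S_dd = 101.2
Terminal payoffs (S − K): max(60.31, 0) = 60.31, max(24.38, 0) = 24.38, max(-3.75, 0) = 0
Node u (S = 143.8): V_u = e^(−0.1)·[0.8207·60.3125 + 0.1793·24.3750] = 48.7421
Node d (S = 112.5): V_d = e^(−0.1)·[0.8207·24.3750 + 0.1793·0.0000] = 18.1005
Node 0 (S = 125): V_0 = e^(−0.1)·[0.8207·48.7421 + 0.1793·18.1005] = 39.1320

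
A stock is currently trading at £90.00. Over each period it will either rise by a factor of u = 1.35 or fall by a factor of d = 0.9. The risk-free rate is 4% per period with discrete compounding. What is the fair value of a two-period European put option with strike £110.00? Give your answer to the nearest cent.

£16.54

Risk-neutral probability p = (1 + 0.04 − 0.9)/(1.35 − 0.9) = 0.1400/0.4500 = 0.3111
Terminal stock prices: S_uu = 164, S_ud = 109.4, S_dd = 72.9
Terminal payoffs (K − S): max(-54.03, 0) = 0, max(0.65, 0) = 0.65, max(37.1, 0) = 37.1
Node u (S = 121.5): V_u = 1/1.04·[0.3111·0.0000 + 0.6889·0.6500] = 0.4306
Node d (S = 81): V_d = 1/1.04·[0.3111·0.6500 + 0.6889·37.1000] = 24.7692
Node 0 (S = 90): V_0 = 1/1.04·[0.3111·0.4306 + 0.6889·24.7692] = 16.5358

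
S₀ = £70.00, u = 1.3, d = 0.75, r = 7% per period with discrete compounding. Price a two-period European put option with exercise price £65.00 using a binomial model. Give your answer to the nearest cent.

£3.91

Risk-neutral probability p = (1 + 0.07 − 0.75)/(1.3 − 0.75) = 0.3200/0.5500 = 0.5818
Terminal stock prices: S_uu = 118.3, S_ud = 68.25, S_dd = 39.38
Terminal payoffs (K − S): max(-53.3, 0) = 0, max(-3.25, 0) = 0, max(25.62, 0) = 25.62
Node u (S = 91): V_u = 1/1.07·[0.5818·0.0000 + 0.4182·0.0000] = 0.0000
Node d (S = 52.5): V_d = 1/1.07·[0.5818·0.0000 + 0.4182·25.6250] = 10.0149
Node 0 (S = 70): V_0 = 1/1.07·[0.5818·0.0000 + 0.4182·10.0149] = 3.9141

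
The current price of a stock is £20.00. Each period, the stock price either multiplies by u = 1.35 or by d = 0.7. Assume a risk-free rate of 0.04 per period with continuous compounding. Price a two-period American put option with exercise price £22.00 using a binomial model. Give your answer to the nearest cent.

Risk-neutral probability p = (e^0.04 − 0.7)/(1.35 − 0.7) = 0.3408/0.6500 = 0.5243
Terminal stock prices: S_uu = 36.45, S_ud = 18.9, S_dd = 9.8
Terminal payoffs (K − S): max(-14.45, 0) = 0, max(3.1, 0) = 3.1, max(12.2, 0) = 12.2
Node u (S = 27): continuation = e^(−0.04)·[0.5243·0.0000 + 0.4757·3.1000] = 1.4168; exercise value = 0.0000 ≤ continuation, so V_u = 1.4168
Node d (S = 14): continuation = e^(−0.04)·[0.5243·3.1000 + 0.4757·12.2000] = 7.1374; exercise value = 8.0000 > continuation, so V_d = 8.0000 (exercise)
Node 0 (S = 20): continuation = e^(−0.04)·[0.5243·1.4168 + 0.4757·8.0000] = 4.3699; exercise value = 2.0000 ≤ continuation, so V_0 = 4.3699

£4.37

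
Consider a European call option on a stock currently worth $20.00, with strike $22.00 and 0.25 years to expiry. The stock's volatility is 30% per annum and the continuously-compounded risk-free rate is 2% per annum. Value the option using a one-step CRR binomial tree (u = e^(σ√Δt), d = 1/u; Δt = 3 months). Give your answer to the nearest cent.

CRR parameters: u = e^(σ√Δt) = e^(0.3·√0.25) = 1.1618, d = 1/u = 0.8607
Per-period rate: rΔt = 0.02·0.25 = 0.005, so R = e^0.005 = 1.0050
Risk-neutral probability p = (e^0.005 − 0.8607)/(1.1618 − 0.8607) = 0.1443/0.3011 = 0.4792
Terminal stock prices: S_u = 23.24, S_d = 17.21
Terminal payoffs (S − K): max(1.237, 0) = 1.237, max(-4.786, 0) = 0
Node 0 (S = 20): V_0 = e^(−0.005)·[0.4792·1.2367 + 0.5208·0.0000] = 0.5897

$0.59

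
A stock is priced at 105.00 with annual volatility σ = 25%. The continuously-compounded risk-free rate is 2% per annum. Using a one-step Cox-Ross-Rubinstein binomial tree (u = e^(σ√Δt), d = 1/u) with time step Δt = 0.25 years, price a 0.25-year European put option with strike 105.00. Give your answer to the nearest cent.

CRR parameters: u = e^(σ√Δt) = e^(0.25·√0.25) = 1.1331, d = 1/u = 0.8825
Per-period rate: rΔt = 0.02·0.25 = 0.005, so R = e^0.005 = 1.0050
Risk-neutral probability p = (e^0.005 − 0.8825)/(1.1331 − 0.8825) = 0.1225/0.2507 = 0.4888
Terminal stock prices: S_u = 119, S_d = 92.66
Terminal payoffs (K − S): max(-13.98, 0) = 0, max(12.34, 0) = 12.34
Node 0 (S = 105): V_0 = e^(−0.005)·[0.4888·0.0000 + 0.5112·12.3378] = 6.2758

6.28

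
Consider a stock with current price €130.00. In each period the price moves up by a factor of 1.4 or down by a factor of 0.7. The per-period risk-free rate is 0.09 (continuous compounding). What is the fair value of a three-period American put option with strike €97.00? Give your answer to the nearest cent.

Risk-neutral probability p = (e^0.09 − 0.7)/(1.4 − 0.7) = 0.3942/0.7000 = 0.5631
Terminal stock prices: S_uuu = 356.7, S_uud = 178.4, S_udd = 89.18, S_ddd = 44.59
Terminal payoffs (K − S): max(-259.7, 0) = 0, max(-81.36, 0) = 0, max(7.82, 0) = 7.82, max(52.41, 0) = 52.41
Node uu (S = 254.8): continuation = e^(−0.09)·[0.5631·0.0000 + 0.4369·0.0000] = 0.0000; exercise value = 0.0000 ≤ continuation, so V_uu = 0.0000
Node ud (S = 127.4): continuation = e^(−0.09)·[0.5631·0.0000 + 0.4369·7.8200] = 3.1225; exercise value = 0.0000 ≤ continuation, so V_ud = 3.1225
Node dd (S = 63.7): continuation = e^(−0.09)·[0.5631·7.8200 + 0.4369·52.4100] = 24.9513; exercise value = 33.3000 > continuation, so V_dd = 33.3000 (exercise)
Node u (S = 182): continuation = e^(−0.09)·[0.5631·0.0000 + 0.4369·3.1225] = 1.2468; exercise value = 0.0000 ≤ continuation, so V_u = 1.2468
Node d (S = 91): continuation = e^(−0.09)·[0.5631·3.1225 + 0.4369·33.3000] = 14.9033; exercise value = 6.0000 ≤ continuation, so V_d = 14.9033
Node 0 (S = 130): continuation = e^(−0.09)·[0.5631·1.2468 + 0.4369·14.9033] = 6.5924; exercise value = 0.0000 ≤ continuation, so V_0 = 6.5924

€6.59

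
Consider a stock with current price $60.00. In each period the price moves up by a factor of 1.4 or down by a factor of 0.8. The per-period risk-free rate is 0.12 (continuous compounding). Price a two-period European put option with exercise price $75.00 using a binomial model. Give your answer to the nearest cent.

$8.98

Risk-neutral probability p = (e^0.12 − 0.8)/(1.4 − 0.8) = 0.3275/0.6000 = 0.5458
Terminal stock prices: S_uu = 117.6, S_ud = 67.2, S_dd = 38.4
Terminal payoffs (K − S): max(-42.6, 0) = 0, max(7.8, 0) = 7.8, max(36.6, 0) = 36.6
Node u (S = 84): V_u = e^(−0.12)·[0.5458·0.0000 + 0.4542·7.8000] = 3.1420
Node d (S = 48): V_d = e^(−0.12)·[0.5458·7.8000 + 0.4542·36.6000] = 18.5190
Node 0 (S = 60): V_0 = e^(−0.12)·[0.5458·3.1420 + 0.4542·18.5190] = 8.9808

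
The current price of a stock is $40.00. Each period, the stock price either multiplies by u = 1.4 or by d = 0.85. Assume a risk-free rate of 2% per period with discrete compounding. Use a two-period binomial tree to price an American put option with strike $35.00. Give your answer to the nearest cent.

Risk-neutral probability p = (1 + 0.02 − 0.85)/(1.4 − 0.85) = 0.1700/0.5500 = 0.3091
Terminal stock prices: S_uu = 78.4, S_ud = 47.6, S_dd = 28.9
Terminal payoffs (K − S): max(-43.4, 0) = 0, max(-12.6, 0) = 0, max(6.1, 0) = 6.1
Node u (S = 56): continuation = 1/1.02·[0.3091·0.0000 + 0.6909·0.0000] = 0.0000; exercise value = 0.0000 ≤ continuation, so V_u = 0.0000
Node d (S = 34): continuation = 1/1.02·[0.3091·0.0000 + 0.6909·6.1000] = 4.1319; exercise value = 1.0000 ≤ continuation, so V_d = 4.1319
Node 0 (S = 40): continuation = 1/1.02·[0.3091·0.0000 + 0.6909·4.1319] = 2.7988; exercise value = 0.0000 ≤ continuation, so V_0 = 2.7988

$2.80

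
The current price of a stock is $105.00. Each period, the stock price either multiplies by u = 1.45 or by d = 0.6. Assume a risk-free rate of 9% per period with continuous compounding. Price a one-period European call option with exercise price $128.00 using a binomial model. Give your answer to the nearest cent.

$12.89

Risk-neutral probability p = (e^0.09 − 0.6)/(1.45 − 0.6) = 0.4942/0.8500 = 0.5814
Terminal stock prices: S_u = 152.2, S_d = 63
Terminal payoffs (S − K): max(24.25, 0) = 24.25, max(-65, 0) = 0
Node 0 (S = 105): V_0 = e^(−0.09)·[0.5814·24.2500 + 0.4186·0.0000] = 12.8851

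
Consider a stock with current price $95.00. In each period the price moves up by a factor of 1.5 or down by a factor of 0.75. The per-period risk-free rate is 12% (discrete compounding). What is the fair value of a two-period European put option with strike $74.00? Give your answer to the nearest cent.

Risk-neutral probability p = (1 + 0.12 − 0.75)/(1.5 − 0.75) = 0.3700/0.7500 = 0.4933
Terminal stock prices: S_uu = 213.8, S_ud = 106.9, S_dd = 53.44
Terminal payoffs (K − S): max(-139.8, 0) = 0, max(-32.88, 0) = 0, max(20.56, 0) = 20.56
Node u (S = 142.5): V_u = 1/1.12·[0.4933·0.0000 + 0.5067·0.0000] = 0.0000
Node d (S = 71.25): V_d = 1/1.12·[0.4933·0.0000 + 0.5067·20.5625] = 9.3021
Node 0 (S = 95): V_0 = 1/1.12·[0.4933·0.0000 + 0.5067·9.3021] = 4.2081

$4.21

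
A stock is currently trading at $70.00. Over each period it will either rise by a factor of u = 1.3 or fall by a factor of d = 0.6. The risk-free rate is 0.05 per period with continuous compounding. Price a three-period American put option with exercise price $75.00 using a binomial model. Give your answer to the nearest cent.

$15.89

Risk-neutral probability p = (e^0.05 − 0.6)/(1.3 − 0.6) = 0.4513/0.7000 = 0.6447
Terminal stock prices: S_uuu = 153.8, S_uud = 70.98, S_udd = 32.76, S_ddd = 15.12
Terminal payoffs (K − S): max(-78.79, 0) = 0, max(4.02, 0) = 4.02, max(42.24, 0) = 42.24, max(59.88, 0) = 59.88
Node uu (S = 118.3): continuation = e^(−0.05)·[0.6447·0.0000 + 0.3553·4.0200] = 1.3587; exercise value = 0.0000 ≤ continuation, so V_uu = 1.3587
Node ud (S = 54.6): continuation = e^(−0.05)·[0.6447·4.0200 + 0.3553·42.2400] = 16.7422; exercise value = 20.4000 > continuation, so V_ud = 20.4000 (exercise)
Node dd (S = 25.2): continuation = e^(−0.05)·[0.6447·42.2400 + 0.3553·59.8800] = 46.1422; exercise value = 49.8000 > continuation, so V_dd = 49.8000 (exercise)
Node u (S = 91): continuation = e^(−0.05)·[0.6447·1.3587 + 0.3553·20.4000] = 7.7284; exercise value = 0.0000 ≤ continuation, so V_u = 7.7284
Node d (S = 42): continuation = e^(−0.05)·[0.6447·20.4000 + 0.3553·49.8000] = 29.3422; exercise value = 33.0000 > continuation, so V_d = 33.0000 (exercise)
Node 0 (S = 70): continuation = e^(−0.05)·[0.6447·7.7284 + 0.3553·33.0000] = 15.8932; exercise value = 5.0000 ≤ continuation, so V_0 = 15.8932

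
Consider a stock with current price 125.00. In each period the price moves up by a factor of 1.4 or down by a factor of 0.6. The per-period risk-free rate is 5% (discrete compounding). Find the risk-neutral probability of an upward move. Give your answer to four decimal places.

Risk-neutral probability p = (1 + 0.05 − 0.6)/(1.4 − 0.6) = 0.4500/0.8000 = 0.5625

p = 0.5625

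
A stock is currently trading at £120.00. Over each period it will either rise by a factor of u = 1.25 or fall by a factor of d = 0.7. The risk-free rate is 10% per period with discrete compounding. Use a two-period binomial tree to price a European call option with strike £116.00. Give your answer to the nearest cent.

Risk-neutral probability p = (1 + 0.1 − 0.7)/(1.25 − 0.7) = 0.4000/0.5500 = 0.7273
Terminal stock prices: S_uu = 187.5, S_ud = 105, S_dd = 58.8
Terminal payoffs (S − K): max(71.5, 0) = 71.5, max(-11, 0) = 0, max(-57.2, 0) = 0
Node u (S = 150): V_u = 1/1.1·[0.7273·71.5000 + 0.2727·0.0000] = 47.2727
Node d (S = 84): V_d = 1/1.1·[0.7273·0.0000 + 0.2727·0.0000] = 0.0000
Node 0 (S = 120): V_0 = 1/1.1·[0.7273·47.2727 + 0.2727·0.0000] = 31.2547

£31.25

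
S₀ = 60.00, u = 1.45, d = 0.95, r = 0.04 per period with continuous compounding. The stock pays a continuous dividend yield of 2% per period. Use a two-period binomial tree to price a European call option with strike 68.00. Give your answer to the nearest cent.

4.32

Per-period risk-free factor R = e^0.04 = 1.0408; dividend-adjusted growth = e^(0.04−0.02) = 1.0202.
Risk-neutral probability p = (1.0202 − 0.95)/(1.45 − 0.95) = 0.0702/0.5000 = 0.1404
Terminal stock prices: S_uu = 126.2, S_ud = 82.65, S_dd = 54.15
Terminal payoffs (S − K): max(58.15, 0) = 58.15, max(14.65, 0) = 14.65, max(-13.85, 0) = 0
Node u (S = 87): V_u = e^(−0.04)·[0.1404·58.1500 + 0.8596·14.6500] = 19.9436
Node d (S = 57): V_d = e^(−0.04)·[0.1404·14.6500 + 0.8596·0.0000] = 1.9762
Node 0 (S = 60): V_0 = e^(−0.04)·[0.1404·19.9436 + 0.8596·1.9762] = 4.3225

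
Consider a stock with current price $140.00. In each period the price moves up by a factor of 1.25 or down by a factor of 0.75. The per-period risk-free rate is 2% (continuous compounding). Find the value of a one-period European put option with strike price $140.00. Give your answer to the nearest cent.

Risk-neutral probability p = (e^0.02 − 0.75)/(1.25 − 0.75) = 0.2702/0.5000 = 0.5404
Terminal stock prices: S_u = 175, S_d = 105
Terminal payoffs (K − S): max(-35, 0) = 0, max(35, 0) = 35
Node 0 (S = 140): V_0 = e^(−0.02)·[0.5404·0.0000 + 0.4596·35.0000] = 15.7674

$15.77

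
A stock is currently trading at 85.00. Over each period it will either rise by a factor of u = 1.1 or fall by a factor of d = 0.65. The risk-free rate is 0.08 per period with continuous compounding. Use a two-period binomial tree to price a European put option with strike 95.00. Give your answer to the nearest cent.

2.16

Risk-neutral probability p = (e^0.08 − 0.65)/(1.1 − 0.65) = 0.4333/0.4500 = 0.9629
Terminal stock prices: S_uu = 102.9, S_ud = 60.78, S_dd = 35.91
Terminal payoffs (K − S): max(-7.85, 0) = 0, max(34.22, 0) = 34.22, max(59.09, 0) = 59.09
Node u (S = 93.5): V_u = e^(−0.08)·[0.9629·0.0000 + 0.0371·34.2250] = 1.1734
Node d (S = 55.25): V_d = e^(−0.08)·[0.9629·34.2250 + 0.0371·59.0875] = 32.4461
Node 0 (S = 85): V_0 = e^(−0.08)·[0.9629·1.1734 + 0.0371·32.4461] = 2.1553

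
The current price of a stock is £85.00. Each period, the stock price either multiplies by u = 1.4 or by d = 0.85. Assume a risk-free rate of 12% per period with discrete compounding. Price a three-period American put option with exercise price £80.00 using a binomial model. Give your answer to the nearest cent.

£3.84

Risk-neutral probability p = (1 + 0.12 − 0.85)/(1.4 − 0.85) = 0.2700/0.5500 = 0.4909
Terminal stock prices: S_uuu = 233.2, S_uud = 141.6, S_udd = 85.98, S_ddd = 52.2
Terminal payoffs (K − S): max(-153.2, 0) = 0, max(-61.61, 0) = 0, max(-5.977, 0) = 0, max(27.8, 0) = 27.8
Node uu (S = 166.6): continuation = 1/1.12·[0.4909·0.0000 + 0.5091·0.0000] = 0.0000; exercise value = 0.0000 ≤ continuation, so V_uu = 0.0000
Node ud (S = 101.1): continuation = 1/1.12·[0.4909·0.0000 + 0.5091·0.0000] = 0.0000; exercise value = 0.0000 ≤ continuation, so V_ud = 0.0000
Node dd (S = 61.41): continuation = 1/1.12·[0.4909·0.0000 + 0.5091·27.7994] = 12.6361; exercise value = 18.5875 > continuation, so V_dd = 18.5875 (exercise)
Node u (S = 119): continuation = 1/1.12·[0.4909·0.0000 + 0.5091·0.0000] = 0.0000; exercise value = 0.0000 ≤ continuation, so V_u = 0.0000
Node d (S = 72.25): continuation = 1/1.12·[0.4909·0.0000 + 0.5091·18.5875] = 8.4489; exercise value = 7.7500 ≤ continuation, so V_d = 8.4489
Node 0 (S = 85): continuation = 1/1.12·[0.4909·0.0000 + 0.5091·8.4489] = 3.8404; exercise value = 0.0000 ≤ continuation, so V_0 = 3.8404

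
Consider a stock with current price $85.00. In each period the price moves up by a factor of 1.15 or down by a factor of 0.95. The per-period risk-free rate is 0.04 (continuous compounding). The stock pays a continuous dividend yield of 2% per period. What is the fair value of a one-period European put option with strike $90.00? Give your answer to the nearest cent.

Per-period risk-free factor R = e^0.04 = 1.0408; dividend-adjusted growth = e^(0.04−0.02) = 1.0202.
Risk-neutral probability p = (1.0202 − 0.95)/(1.15 − 0.95) = 0.0702/0.2000 = 0.3510
Terminal stock prices: S_u = 97.75, S_d = 80.75
Terminal payoffs (K − S): max(-7.75, 0) = 0, max(9.25, 0) = 9.25
Node 0 (S = 85): V_0 = e^(−0.04)·[0.3510·0.0000 + 0.6490·9.2500] = 5.7678

$5.77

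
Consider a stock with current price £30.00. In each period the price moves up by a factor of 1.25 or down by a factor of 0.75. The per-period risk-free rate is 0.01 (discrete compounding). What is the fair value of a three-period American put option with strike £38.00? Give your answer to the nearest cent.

£10.14

Risk-neutral probability p = (1 + 0.01 − 0.75)/(1.25 − 0.75) = 0.2600/0.5000 = 0.5200
Terminal stock prices: S_uuu = 58.59, S_uud = 35.16, S_udd = 21.09, S_ddd = 12.66
Terminal payoffs (K − S): max(-20.59, 0) = 0, max(2.844, 0) = 2.844, max(16.91, 0) = 16.91, max(25.34, 0) = 25.34
Node uu (S = 46.88): continuation = 1/1.01·[0.5200·0.0000 + 0.4800·2.8438] = 1.3515; exercise value = 0.0000 ≤ continuation, so V_uu = 1.3515
Node ud (S = 28.12): continuation = 1/1.01·[0.5200·2.8438 + 0.4800·16.9062] = 9.4988; exercise value = 9.8750 > continuation, so V_ud = 9.8750 (exercise)
Node dd (S = 16.88): continuation = 1/1.01·[0.5200·16.9062 + 0.4800·25.3438] = 20.7488; exercise value = 21.1250 > continuation, so V_dd = 21.1250 (exercise)
Node u (S = 37.5): continuation = 1/1.01·[0.5200·1.3515 + 0.4800·9.8750] = 5.3889; exercise value = 0.5000 ≤ continuation, so V_u = 5.3889
Node d (S = 22.5): continuation = 1/1.01·[0.5200·9.8750 + 0.4800·21.1250] = 15.1238; exercise value = 15.5000 > continuation, so V_d = 15.5000 (exercise)
Node 0 (S = 30): continuation = 1/1.01·[0.5200·5.3889 + 0.4800·15.5000] = 10.1408; exercise value = 8.0000 ≤ continuation, so V_0 = 10.1408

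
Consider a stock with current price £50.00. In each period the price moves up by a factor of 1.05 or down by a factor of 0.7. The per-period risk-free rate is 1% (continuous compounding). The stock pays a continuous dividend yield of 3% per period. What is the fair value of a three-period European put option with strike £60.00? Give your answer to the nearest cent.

£12.53

Per-period risk-free factor R = e^0.01 = 1.0101; dividend-adjusted growth = e^(0.01−0.03) = 0.9802.
Risk-neutral probability p = (0.9802 − 0.7)/(1.05 − 0.7) = 0.2802/0.3500 = 0.8006
Terminal stock prices: S_uuu = 57.88, S_uud = 38.59, S_udd = 25.72, S_ddd = 17.15
Terminal payoffs (K − S): max(2.119, 0) = 2.119, max(21.41, 0) = 21.41, max(34.28, 0) = 34.28, max(42.85, 0) = 42.85
Node uu (S = 55.12): V_uu = e^(−0.01)·[0.8006·2.1187 + 0.1994·21.4125] = 5.9072
Node ud (S = 36.75): V_ud = e^(−0.01)·[0.8006·21.4125 + 0.1994·34.2750] = 23.7391
Node dd (S = 24.5): V_dd = e^(−0.01)·[0.8006·34.2750 + 0.1994·42.8500] = 35.6271
Node u (S = 52.5): V_u = e^(−0.01)·[0.8006·5.9072 + 0.1994·23.7391] = 9.3693
Node d (S = 35): V_d = e^(−0.01)·[0.8006·23.7391 + 0.1994·35.6271] = 25.8502
Node 0 (S = 50): V_0 = e^(−0.01)·[0.8006·9.3693 + 0.1994·25.8502] = 12.5302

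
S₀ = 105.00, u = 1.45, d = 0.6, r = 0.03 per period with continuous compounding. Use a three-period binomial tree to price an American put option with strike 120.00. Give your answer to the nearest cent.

34.65

Risk-neutral probability p = (e^0.03 − 0.6)/(1.45 − 0.6) = 0.4305/0.8500 = 0.5064
Terminal stock prices: S_uuu = 320.1, S_uud = 132.5, S_udd = 54.81, S_ddd = 22.68
Terminal payoffs (K − S): max(-200.1, 0) = 0, max(-12.46, 0) = 0, max(65.19, 0) = 65.19, max(97.32, 0) = 97.32
Node uu (S = 220.8): continuation = e^(−0.03)·[0.5064·0.0000 + 0.4936·0.0000] = 0.0000; exercise value = 0.0000 ≤ continuation, so V_uu = 0.0000
Node ud (S = 91.35): continuation = e^(−0.03)·[0.5064·0.0000 + 0.4936·65.1900] = 31.2257; exercise value = 28.6500 ≤ continuation, so V_ud = 31.2257
Node dd (S = 37.8): continuation = e^(−0.03)·[0.5064·65.1900 + 0.4936·97.3200] = 78.6535; exercise value = 82.2000 > continuation, so V_dd = 82.2000 (exercise)
Node u (S = 152.2): continuation = e^(−0.03)·[0.5064·0.0000 + 0.4936·31.2257] = 14.9570; exercise value = 0.0000 ≤ continuation, so V_u = 14.9570
Node d (S = 63): continuation = e^(−0.03)·[0.5064·31.2257 + 0.4936·82.2000] = 54.7193; exercise value = 57.0000 > continuation, so V_d = 57.0000 (exercise)
Node 0 (S = 105): continuation = e^(−0.03)·[0.5064·14.9570 + 0.4936·57.0000] = 34.6533; exercise value = 15.0000 ≤ continuation, so V_0 = 34.6533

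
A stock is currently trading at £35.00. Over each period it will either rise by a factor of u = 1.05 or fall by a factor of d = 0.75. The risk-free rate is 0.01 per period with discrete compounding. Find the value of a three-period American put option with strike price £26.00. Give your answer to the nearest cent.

Risk-neutral probability p = (1 + 0.01 − 0.75)/(1.05 − 0.75) = 0.2600/0.3000 = 0.8667
Terminal stock prices: S_uuu = 40.52, S_uud = 28.94, S_udd = 20.67, S_ddd = 14.77
Terminal payoffs (K − S): max(-14.52, 0) = 0, max(-2.941, 0) = 0, max(5.328, 0) = 5.328, max(11.23, 0) = 11.23
Node uu (S = 38.59): continuation = 1/1.01·[0.8667·0.0000 + 0.1333·0.0000] = 0.0000; exercise value = 0.0000 ≤ continuation, so V_uu = 0.0000
Node ud (S = 27.56): continuation = 1/1.01·[0.8667·0.0000 + 0.1333·5.3281] = 0.7034; exercise value = 0.0000 ≤ continuation, so V_ud = 0.7034
Node dd (S = 19.69): continuation = 1/1.01·[0.8667·5.3281 + 0.1333·11.2344] = 6.0551; exercise value = 6.3125 > continuation, so V_dd = 6.3125 (exercise)
Node u (S = 36.75): continuation = 1/1.01·[0.8667·0.0000 + 0.1333·0.7034] = 0.0929; exercise value = 0.0000 ≤ continuation, so V_u = 0.0929
Node d (S = 26.25): continuation = 1/1.01·[0.8667·0.7034 + 0.1333·6.3125] = 1.4369; exercise value = 0.0000 ≤ continuation, so V_d = 1.4369
Node 0 (S = 35): continuation = 1/1.01·[0.8667·0.0929 + 0.1333·1.4369] = 0.2694; exercise value = 0.0000 ≤ continuation, so V_0 = 0.2694

£0.27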